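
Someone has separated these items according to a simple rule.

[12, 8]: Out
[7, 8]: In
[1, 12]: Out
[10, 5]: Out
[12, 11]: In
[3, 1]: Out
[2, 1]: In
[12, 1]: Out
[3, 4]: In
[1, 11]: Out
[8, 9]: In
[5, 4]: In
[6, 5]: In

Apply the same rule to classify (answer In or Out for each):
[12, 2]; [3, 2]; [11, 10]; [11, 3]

Every 'In' example satisfies: |first − second| ≤ 1. None of the 'Out' examples do.
[12, 2] — |12−2| = 10, hence Out. [3, 2] — |3−2| = 1, hence In. [11, 10] — |11−10| = 1, hence In. [11, 3] — |11−3| = 8, hence Out.

Out, In, In, Out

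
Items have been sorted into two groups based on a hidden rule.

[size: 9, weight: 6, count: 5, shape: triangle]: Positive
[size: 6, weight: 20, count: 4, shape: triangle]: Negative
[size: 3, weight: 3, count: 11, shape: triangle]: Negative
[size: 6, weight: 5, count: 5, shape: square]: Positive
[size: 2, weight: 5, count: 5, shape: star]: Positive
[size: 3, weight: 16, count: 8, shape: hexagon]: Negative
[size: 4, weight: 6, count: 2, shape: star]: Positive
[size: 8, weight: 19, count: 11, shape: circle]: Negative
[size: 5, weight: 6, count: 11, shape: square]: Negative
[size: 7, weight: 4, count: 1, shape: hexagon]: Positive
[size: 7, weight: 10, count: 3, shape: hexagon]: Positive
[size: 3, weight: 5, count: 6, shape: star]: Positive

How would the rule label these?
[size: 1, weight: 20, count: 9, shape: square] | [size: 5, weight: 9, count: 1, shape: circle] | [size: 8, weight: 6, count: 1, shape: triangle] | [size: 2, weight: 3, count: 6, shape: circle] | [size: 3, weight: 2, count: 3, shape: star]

The pattern is that an item is 'Positive' exactly when: count ≤ 6 AND weight ≤ 10.
[size: 1, weight: 20, count: 9, shape: square]: Negative (count = 9, weight = 20). [size: 5, weight: 9, count: 1, shape: circle]: Positive (count = 1, weight = 9). [size: 8, weight: 6, count: 1, shape: triangle]: Positive (count = 1, weight = 6). [size: 2, weight: 3, count: 6, shape: circle]: Positive (count = 6, weight = 3). [size: 3, weight: 2, count: 3, shape: star]: Positive (count = 3, weight = 2).

Negative, Positive, Positive, Positive, Positive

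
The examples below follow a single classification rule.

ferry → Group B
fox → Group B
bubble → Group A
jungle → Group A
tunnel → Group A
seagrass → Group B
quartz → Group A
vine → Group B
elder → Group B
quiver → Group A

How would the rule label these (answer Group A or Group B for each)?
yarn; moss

The pattern is that an item is 'Group A' exactly when: contains 'u'.
yarn — no 'u', hence Group B.
moss — no 'u', hence Group B.

Group B, Group B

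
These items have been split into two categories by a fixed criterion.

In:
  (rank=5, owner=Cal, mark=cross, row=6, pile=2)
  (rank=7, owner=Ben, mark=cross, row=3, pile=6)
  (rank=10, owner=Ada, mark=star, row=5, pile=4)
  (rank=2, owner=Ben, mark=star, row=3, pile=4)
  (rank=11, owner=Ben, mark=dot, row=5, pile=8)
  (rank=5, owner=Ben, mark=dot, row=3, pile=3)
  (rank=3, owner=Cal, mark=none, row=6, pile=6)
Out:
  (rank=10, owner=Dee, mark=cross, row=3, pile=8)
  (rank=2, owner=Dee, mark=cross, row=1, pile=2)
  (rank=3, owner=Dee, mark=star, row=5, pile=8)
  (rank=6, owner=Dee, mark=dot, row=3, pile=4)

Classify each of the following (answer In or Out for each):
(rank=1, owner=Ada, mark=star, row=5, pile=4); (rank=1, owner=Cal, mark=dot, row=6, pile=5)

Every 'In' example satisfies: owner is not Dee. None of the 'Out' examples do.

In, In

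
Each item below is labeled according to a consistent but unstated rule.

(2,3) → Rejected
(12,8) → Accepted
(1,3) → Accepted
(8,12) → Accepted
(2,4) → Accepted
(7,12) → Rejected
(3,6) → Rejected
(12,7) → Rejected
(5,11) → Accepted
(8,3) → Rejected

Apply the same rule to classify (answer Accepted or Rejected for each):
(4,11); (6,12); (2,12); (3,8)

Comparing the two groups points to one rule — sum is even.
(4,11): 4+11 = 15, fails the rule → Rejected. (6,12): 6+12 = 18, qualifies → Accepted. (2,12): 2+12 = 14, qualifies → Accepted. (3,8): 3+8 = 11, fails the rule → Rejected.

Rejected, Accepted, Accepted, Rejected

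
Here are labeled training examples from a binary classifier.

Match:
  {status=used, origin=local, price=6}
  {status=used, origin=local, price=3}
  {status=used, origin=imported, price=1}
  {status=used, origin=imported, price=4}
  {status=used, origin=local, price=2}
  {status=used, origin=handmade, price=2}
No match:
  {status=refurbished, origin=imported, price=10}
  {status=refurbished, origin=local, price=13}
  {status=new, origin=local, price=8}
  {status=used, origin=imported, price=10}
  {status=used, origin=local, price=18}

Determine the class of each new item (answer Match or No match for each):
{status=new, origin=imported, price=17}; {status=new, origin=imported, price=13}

No match, No match

The rule appears to be: price ≤ 6.
{status=new, origin=imported, price=17}: price = 17, fails the rule → No match.
{status=new, origin=imported, price=13}: price = 13, fails the rule → No match.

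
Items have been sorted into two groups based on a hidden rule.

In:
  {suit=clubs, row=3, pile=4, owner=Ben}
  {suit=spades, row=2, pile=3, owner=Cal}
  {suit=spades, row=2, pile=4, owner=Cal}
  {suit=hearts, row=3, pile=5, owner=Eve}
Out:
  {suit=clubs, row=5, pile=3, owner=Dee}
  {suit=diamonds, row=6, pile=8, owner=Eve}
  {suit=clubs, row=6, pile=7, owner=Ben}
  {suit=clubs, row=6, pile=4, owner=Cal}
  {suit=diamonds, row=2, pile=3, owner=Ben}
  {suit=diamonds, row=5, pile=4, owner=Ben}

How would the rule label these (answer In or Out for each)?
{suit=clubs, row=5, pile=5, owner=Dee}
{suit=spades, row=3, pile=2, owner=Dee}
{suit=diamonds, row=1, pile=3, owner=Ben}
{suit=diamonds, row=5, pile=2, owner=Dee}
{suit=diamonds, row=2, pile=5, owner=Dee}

Out, In, Out, Out, Out

The distinguishing property — suit is spades OR row = 3 — holds for all the 'In' cases and none of the 'Out' cases.
{suit=clubs, row=5, pile=5, owner=Dee} → suit is clubs, row = 5 → Out.
{suit=spades, row=3, pile=2, owner=Dee} → suit is spades, row = 3 → In.
{suit=diamonds, row=1, pile=3, owner=Ben} → suit is diamonds, row = 1 → Out.
{suit=diamonds, row=5, pile=2, owner=Dee} → suit is diamonds, row = 5 → Out.
{suit=diamonds, row=2, pile=5, owner=Dee} → suit is diamonds, row = 2 → Out.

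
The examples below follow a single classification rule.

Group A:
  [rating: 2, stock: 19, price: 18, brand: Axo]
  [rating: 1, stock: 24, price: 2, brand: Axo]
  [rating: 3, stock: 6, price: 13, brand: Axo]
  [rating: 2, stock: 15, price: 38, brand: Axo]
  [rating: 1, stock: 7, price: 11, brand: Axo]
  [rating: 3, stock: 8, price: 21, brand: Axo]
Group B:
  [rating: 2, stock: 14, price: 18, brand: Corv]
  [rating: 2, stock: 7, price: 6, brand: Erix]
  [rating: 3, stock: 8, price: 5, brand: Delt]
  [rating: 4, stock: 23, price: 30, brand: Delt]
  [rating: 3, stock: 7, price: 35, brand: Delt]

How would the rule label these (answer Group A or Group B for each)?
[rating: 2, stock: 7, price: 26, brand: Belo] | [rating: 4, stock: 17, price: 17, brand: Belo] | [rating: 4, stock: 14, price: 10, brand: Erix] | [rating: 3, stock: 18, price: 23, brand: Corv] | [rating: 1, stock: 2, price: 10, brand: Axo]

Group B, Group B, Group B, Group B, Group A

A rule that fits every label: brand is Axo — true of each 'Group A' example, false of each 'Group B' one.
[rating: 2, stock: 7, price: 26, brand: Belo]: brand is Belo, fails the rule → Group B.
[rating: 4, stock: 17, price: 17, brand: Belo]: brand is Belo, fails the rule → Group B.
[rating: 4, stock: 14, price: 10, brand: Erix]: brand is Erix, fails the rule → Group B.
[rating: 3, stock: 18, price: 23, brand: Corv]: brand is Corv, fails the rule → Group B.
[rating: 1, stock: 2, price: 10, brand: Axo]: brand is Axo, meets the rule → Group A.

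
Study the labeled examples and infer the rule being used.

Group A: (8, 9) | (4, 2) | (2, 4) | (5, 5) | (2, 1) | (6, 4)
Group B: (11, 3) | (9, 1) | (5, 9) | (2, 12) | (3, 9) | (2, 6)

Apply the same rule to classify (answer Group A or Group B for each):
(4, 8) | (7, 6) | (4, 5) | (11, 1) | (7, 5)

The distinguishing property — |first − second| ≤ 2 — holds for all the 'Group A' cases and none of the 'Group B' cases.
(4, 8): |4−8| = 4, does not pass → Group B.
(7, 6): |7−6| = 1, has this property → Group A.
(4, 5): |4−5| = 1, has this property → Group A.
(11, 1): |11−1| = 10, does not pass → Group B.
(7, 5): |7−5| = 2, has this property → Group A.

Group B, Group A, Group A, Group B, Group A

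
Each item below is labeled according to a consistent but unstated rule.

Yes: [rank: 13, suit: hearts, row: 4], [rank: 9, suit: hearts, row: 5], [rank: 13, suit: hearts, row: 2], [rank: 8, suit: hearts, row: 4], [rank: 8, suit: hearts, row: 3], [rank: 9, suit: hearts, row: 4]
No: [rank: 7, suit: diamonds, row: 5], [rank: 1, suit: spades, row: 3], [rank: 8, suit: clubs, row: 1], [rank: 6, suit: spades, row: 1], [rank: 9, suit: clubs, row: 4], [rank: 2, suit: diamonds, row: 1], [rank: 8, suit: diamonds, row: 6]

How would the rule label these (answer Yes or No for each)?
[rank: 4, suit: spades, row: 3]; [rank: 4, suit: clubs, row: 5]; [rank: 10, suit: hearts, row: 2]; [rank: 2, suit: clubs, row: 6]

No, No, Yes, No

Every 'Yes' example satisfies: suit is hearts. None of the 'No' examples do.
[rank: 4, suit: spades, row: 3] — suit is spades, hence No. [rank: 4, suit: clubs, row: 5] — suit is clubs, hence No. [rank: 10, suit: hearts, row: 2] — suit is hearts, hence Yes. [rank: 2, suit: clubs, row: 6] — suit is clubs, hence No.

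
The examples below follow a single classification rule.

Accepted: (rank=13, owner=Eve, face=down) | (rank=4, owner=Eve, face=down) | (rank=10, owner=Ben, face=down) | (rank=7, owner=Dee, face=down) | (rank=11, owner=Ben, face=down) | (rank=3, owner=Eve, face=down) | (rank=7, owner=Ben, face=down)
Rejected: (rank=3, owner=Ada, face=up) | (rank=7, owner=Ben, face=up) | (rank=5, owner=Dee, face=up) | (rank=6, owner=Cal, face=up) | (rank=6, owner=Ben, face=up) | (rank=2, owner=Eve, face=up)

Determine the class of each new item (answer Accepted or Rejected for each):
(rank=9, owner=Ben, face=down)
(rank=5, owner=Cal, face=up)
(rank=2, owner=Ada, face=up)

'Accepted' ⟺ face is down.
(rank=9, owner=Ben, face=down): Accepted (face is down). (rank=5, owner=Cal, face=up): Rejected (face is up). (rank=2, owner=Ada, face=up): Rejected (face is up).

Accepted, Rejected, Rejected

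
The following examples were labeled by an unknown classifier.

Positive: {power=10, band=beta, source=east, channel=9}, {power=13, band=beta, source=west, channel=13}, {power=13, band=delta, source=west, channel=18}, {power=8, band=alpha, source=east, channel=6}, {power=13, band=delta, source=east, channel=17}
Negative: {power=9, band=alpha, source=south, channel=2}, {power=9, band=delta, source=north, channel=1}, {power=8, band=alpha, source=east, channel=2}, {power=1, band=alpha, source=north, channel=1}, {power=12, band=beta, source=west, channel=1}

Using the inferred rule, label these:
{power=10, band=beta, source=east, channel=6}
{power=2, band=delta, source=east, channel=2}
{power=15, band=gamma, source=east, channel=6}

Positive, Negative, Positive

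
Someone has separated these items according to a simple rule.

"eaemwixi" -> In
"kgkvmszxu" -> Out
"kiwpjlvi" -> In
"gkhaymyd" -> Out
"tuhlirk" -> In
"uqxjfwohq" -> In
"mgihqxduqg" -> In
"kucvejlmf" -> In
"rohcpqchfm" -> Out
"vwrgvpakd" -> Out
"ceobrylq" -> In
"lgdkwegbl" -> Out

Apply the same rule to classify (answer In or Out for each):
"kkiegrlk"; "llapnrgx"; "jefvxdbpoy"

In, Out, In

'In' ⟺ has ≥ 2 vowels.
In: "kkiegrlk", since 2 vowels.
Out: "llapnrgx", since 1 vowel.
In: "jefvxdbpoy", since 2 vowels.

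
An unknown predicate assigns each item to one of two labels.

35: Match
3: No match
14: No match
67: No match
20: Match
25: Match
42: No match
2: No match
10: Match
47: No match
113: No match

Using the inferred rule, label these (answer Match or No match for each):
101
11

No match, No match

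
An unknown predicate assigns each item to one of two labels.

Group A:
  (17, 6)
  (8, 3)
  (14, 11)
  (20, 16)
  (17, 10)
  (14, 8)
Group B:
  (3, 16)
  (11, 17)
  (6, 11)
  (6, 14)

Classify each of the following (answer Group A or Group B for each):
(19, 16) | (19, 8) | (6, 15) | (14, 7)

Group A, Group A, Group B, Group A

Rule: first > second. This holds for each 'Group A' example and fails for each 'Group B' one.
(19, 16): 19 > 16 — matches, so Group A.
(19, 8): 19 > 8 — matches, so Group A.
(6, 15): 6 < 15 — lacks this property, so Group B.
(14, 7): 14 > 7 — matches, so Group A.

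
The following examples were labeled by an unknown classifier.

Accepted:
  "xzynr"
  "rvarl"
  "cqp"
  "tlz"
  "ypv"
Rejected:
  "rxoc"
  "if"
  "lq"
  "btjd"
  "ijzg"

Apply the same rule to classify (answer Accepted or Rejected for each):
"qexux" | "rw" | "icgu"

The classifier is using: odd length.
"qexux": length 5 — matches, so Accepted.
"rw": length 2 — doesn't qualify, so Rejected.
"icgu": length 4 — doesn't qualify, so Rejected.

Accepted, Rejected, Rejected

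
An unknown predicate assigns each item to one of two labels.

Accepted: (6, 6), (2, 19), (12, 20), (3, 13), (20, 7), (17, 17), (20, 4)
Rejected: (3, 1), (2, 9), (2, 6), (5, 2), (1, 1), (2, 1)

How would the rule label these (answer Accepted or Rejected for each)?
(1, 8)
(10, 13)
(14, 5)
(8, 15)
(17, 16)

Rejected, Accepted, Accepted, Accepted, Accepted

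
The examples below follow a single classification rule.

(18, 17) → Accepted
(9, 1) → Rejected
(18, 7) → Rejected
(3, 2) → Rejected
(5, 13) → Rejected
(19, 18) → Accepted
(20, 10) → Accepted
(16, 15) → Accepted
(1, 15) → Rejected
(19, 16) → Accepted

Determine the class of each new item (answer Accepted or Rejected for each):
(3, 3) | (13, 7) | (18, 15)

Rejected, Rejected, Accepted

Every 'Accepted' example satisfies: sum ≥ 30. None of the 'Rejected' examples do.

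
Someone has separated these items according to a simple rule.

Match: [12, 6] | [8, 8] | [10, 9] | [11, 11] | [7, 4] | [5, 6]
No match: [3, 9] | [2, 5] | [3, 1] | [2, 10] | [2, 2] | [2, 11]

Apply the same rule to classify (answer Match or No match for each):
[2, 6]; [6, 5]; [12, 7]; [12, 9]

No match, Match, Match, Match

Every 'Match' example satisfies: first ≥ 4. None of the 'No match' examples do.
[2, 6]: first 2, doesn't qualify → No match. [6, 5]: first 6, fits → Match. [12, 7]: first 12, fits → Match. [12, 9]: first 12, fits → Match.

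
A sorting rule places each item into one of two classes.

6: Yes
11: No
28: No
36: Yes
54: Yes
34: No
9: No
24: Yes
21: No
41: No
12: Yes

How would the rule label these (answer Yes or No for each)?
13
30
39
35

The simplest hypothesis consistent with all the labels is: multiple of 6.
No: 13, since 13 = 6·2 + 1.
Yes: 30, since 30 = 6·5.
No: 39, since 39 = 6·6 + 3.
No: 35, since 35 = 6·5 + 5.

No, Yes, No, No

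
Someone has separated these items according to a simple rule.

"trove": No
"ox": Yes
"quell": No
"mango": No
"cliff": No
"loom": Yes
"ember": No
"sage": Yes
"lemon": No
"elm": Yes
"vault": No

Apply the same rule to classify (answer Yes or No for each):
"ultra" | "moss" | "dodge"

No, Yes, No

All 'Yes' examples share one property — length ≤ 4 — and every 'No' example lacks it.
No: "ultra", since length 5. Yes: "moss", since length 4. No: "dodge", since length 5.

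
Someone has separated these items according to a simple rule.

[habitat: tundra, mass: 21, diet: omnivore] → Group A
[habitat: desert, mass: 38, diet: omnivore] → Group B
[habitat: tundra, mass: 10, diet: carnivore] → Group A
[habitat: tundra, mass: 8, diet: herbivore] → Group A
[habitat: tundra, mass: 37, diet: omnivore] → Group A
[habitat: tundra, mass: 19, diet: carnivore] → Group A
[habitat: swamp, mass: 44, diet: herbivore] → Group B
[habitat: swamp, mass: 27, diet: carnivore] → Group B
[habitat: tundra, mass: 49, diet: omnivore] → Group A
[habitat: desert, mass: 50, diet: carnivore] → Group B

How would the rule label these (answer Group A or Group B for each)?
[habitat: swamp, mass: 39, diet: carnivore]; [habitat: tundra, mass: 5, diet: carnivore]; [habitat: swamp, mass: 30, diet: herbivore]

Looking at the examples, the only property every 'Group A' case has and every 'Group B' case lacks is: habitat is tundra.
[habitat: swamp, mass: 39, diet: carnivore]: habitat is swamp — does not satisfy this, so Group B. [habitat: tundra, mass: 5, diet: carnivore]: habitat is tundra — passes, so Group A. [habitat: swamp, mass: 30, diet: herbivore]: habitat is swamp — does not satisfy this, so Group B.

Group B, Group A, Group B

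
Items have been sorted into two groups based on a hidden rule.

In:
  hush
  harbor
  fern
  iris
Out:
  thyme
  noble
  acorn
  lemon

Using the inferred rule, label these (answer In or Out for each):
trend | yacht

Out, Out

'In' ⟺ even length.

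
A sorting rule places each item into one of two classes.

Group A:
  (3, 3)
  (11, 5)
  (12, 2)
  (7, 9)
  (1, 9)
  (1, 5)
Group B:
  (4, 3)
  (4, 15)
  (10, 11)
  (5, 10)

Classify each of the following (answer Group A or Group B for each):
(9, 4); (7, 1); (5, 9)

Group B, Group A, Group A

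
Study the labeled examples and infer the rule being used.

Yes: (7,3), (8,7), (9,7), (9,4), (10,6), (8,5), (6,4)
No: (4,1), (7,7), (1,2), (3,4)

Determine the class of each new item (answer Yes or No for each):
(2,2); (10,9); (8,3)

Every 'Yes' example satisfies: first > second AND sum ≥ 7. None of the 'No' examples do.
(2,2): No (2 = 2, 2+2 = 4). (10,9): Yes (10 > 9, 10+9 = 19). (8,3): Yes (8 > 3, 8+3 = 11).

No, Yes, Yes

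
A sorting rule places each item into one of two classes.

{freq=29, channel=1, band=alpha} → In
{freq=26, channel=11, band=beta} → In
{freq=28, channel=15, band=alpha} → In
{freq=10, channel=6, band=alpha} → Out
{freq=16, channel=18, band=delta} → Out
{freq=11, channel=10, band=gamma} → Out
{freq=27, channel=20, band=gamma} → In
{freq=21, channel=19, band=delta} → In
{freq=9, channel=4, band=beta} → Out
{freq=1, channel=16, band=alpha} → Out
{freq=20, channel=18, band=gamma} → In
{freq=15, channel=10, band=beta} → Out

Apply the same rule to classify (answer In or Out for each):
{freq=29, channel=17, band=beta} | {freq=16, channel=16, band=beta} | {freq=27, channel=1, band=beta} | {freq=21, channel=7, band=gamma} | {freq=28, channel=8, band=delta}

'In' ⟺ freq ≥ 20.
{freq=29, channel=17, band=beta}: freq = 29, matches → In.
{freq=16, channel=16, band=beta}: freq = 16, doesn't qualify → Out.
{freq=27, channel=1, band=beta}: freq = 27, matches → In.
{freq=21, channel=7, band=gamma}: freq = 21, matches → In.
{freq=28, channel=8, band=delta}: freq = 28, matches → In.

In, Out, In, In, In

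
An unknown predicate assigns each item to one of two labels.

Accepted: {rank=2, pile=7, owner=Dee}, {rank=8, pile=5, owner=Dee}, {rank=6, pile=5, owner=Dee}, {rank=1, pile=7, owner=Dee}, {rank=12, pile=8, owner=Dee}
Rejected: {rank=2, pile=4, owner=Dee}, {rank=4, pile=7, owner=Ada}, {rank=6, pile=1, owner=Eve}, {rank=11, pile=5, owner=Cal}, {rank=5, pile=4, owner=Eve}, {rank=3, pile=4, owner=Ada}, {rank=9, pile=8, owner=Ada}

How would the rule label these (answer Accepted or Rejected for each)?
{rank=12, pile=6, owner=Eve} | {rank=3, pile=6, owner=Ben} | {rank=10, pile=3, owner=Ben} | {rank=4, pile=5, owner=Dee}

The common property of the 'Accepted' items is: owner is Dee AND pile ≥ 5. No 'Rejected' item has it.
{rank=12, pile=6, owner=Eve}: owner is Eve, pile = 6, lacks this property → Rejected. {rank=3, pile=6, owner=Ben}: owner is Ben, pile = 6, lacks this property → Rejected. {rank=10, pile=3, owner=Ben}: owner is Ben, pile = 3, lacks this property → Rejected. {rank=4, pile=5, owner=Dee}: owner is Dee, pile = 5, passes → Accepted.

Rejected, Rejected, Rejected, Accepted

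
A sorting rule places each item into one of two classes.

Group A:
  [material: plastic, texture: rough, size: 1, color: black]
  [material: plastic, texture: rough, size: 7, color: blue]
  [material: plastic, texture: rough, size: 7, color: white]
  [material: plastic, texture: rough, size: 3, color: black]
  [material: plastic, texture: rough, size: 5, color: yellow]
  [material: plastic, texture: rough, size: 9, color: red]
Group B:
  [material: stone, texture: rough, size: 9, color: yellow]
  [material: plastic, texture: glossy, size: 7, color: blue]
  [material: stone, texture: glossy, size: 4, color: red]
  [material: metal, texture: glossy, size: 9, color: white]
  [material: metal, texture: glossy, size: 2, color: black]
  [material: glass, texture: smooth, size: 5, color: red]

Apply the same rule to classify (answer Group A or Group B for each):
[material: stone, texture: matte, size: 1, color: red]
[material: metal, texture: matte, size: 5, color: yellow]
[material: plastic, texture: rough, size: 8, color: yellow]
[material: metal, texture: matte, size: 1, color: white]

'Group A' ⟺ material is plastic AND texture is rough.

Group B, Group B, Group A, Group B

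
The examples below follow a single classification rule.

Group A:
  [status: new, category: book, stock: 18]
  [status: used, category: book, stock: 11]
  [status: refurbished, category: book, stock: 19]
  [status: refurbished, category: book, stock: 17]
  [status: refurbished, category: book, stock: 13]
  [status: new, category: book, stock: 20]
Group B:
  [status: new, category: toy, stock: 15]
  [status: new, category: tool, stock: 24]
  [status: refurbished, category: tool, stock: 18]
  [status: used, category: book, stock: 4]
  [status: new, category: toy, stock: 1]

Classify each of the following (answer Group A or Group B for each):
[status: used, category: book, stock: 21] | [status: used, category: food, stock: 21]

Group A, Group B

One predicate separates the groups cleanly: category is book AND stock ≥ 11.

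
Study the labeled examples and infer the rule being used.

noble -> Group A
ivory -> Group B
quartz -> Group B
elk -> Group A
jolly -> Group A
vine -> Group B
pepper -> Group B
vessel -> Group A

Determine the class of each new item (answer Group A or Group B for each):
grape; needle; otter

Group B, Group A, Group B

A rule that fits every label: contains 'l' — true of each 'Group A' example, false of each 'Group B' one.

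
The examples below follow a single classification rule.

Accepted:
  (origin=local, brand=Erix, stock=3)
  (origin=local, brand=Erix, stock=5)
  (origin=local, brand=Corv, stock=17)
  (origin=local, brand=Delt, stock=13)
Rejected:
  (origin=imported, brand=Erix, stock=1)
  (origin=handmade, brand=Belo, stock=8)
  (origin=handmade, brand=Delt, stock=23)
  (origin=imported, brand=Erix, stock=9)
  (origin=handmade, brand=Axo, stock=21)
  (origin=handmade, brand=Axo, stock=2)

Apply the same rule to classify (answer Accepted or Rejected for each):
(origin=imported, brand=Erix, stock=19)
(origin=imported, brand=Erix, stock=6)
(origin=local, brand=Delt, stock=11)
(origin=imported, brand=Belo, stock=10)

Rejected, Rejected, Accepted, Rejected

One predicate separates the groups cleanly: origin is local.
(origin=imported, brand=Erix, stock=19) → origin is imported → Rejected. (origin=imported, brand=Erix, stock=6) → origin is imported → Rejected. (origin=local, brand=Delt, stock=11) → origin is local → Accepted. (origin=imported, brand=Belo, stock=10) → origin is imported → Rejected.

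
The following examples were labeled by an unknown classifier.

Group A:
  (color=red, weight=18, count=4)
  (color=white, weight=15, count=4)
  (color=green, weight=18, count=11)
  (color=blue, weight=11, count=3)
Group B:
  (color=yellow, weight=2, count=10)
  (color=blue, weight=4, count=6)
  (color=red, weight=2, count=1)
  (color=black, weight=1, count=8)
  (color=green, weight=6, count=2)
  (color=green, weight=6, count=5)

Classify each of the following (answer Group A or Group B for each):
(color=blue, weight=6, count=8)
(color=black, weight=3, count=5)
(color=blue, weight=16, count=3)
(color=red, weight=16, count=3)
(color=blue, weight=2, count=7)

Group B, Group B, Group A, Group A, Group B

Rule: weight ≥ 11. This holds for each 'Group A' example and fails for each 'Group B' one.
(color=blue, weight=6, count=8) → weight = 6 → Group B.
(color=black, weight=3, count=5) → weight = 3 → Group B.
(color=blue, weight=16, count=3) → weight = 16 → Group A.
(color=red, weight=16, count=3) → weight = 16 → Group A.
(color=blue, weight=2, count=7) → weight = 2 → Group B.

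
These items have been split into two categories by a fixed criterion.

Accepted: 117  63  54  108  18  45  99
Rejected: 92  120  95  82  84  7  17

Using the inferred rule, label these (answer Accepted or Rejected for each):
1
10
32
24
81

The pattern is that an item is 'Accepted' exactly when: multiple of 9.

Rejected, Rejected, Rejected, Rejected, Accepted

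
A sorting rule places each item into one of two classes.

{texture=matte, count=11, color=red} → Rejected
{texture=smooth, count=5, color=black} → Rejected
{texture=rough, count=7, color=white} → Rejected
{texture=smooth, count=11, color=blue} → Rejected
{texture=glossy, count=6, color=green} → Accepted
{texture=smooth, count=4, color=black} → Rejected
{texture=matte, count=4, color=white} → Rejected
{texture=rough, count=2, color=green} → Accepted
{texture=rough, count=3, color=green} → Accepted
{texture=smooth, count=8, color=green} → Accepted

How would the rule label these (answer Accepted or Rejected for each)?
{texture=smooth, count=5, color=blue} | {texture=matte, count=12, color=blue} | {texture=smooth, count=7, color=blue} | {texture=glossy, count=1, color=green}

Rejected, Rejected, Rejected, Accepted

The classifier is using: color is green.
{texture=smooth, count=5, color=blue} → color is blue → Rejected. {texture=matte, count=12, color=blue} → color is blue → Rejected. {texture=smooth, count=7, color=blue} → color is blue → Rejected. {texture=glossy, count=1, color=green} → color is green → Accepted.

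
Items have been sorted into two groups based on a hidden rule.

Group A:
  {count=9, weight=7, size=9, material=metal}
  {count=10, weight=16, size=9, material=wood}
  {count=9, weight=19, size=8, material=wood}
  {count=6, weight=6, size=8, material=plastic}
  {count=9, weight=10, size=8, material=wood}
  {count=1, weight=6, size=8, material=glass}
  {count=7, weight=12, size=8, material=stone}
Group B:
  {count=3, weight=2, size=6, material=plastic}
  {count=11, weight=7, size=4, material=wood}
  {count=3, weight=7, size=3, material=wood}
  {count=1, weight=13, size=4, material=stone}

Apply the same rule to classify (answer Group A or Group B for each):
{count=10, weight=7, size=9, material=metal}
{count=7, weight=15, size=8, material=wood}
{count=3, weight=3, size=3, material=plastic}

A rule that fits every label: size ≥ 8 — true of each 'Group A' example, false of each 'Group B' one.

Group A, Group A, Group B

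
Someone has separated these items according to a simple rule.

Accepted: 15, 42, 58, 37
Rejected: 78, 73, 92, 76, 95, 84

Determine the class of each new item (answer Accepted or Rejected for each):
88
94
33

Rejected, Rejected, Accepted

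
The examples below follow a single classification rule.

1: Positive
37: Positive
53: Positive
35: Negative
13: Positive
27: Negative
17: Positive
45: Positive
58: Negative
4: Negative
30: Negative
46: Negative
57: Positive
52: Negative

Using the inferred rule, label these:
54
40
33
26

Negative, Negative, Positive, Negative

One predicate separates the groups cleanly: ≡ 1 (mod 4).
54 → 54 mod 4 = 2 → Negative.
40 → 40 mod 4 = 0 → Negative.
33 → 33 mod 4 = 1 → Positive.
26 → 26 mod 4 = 2 → Negative.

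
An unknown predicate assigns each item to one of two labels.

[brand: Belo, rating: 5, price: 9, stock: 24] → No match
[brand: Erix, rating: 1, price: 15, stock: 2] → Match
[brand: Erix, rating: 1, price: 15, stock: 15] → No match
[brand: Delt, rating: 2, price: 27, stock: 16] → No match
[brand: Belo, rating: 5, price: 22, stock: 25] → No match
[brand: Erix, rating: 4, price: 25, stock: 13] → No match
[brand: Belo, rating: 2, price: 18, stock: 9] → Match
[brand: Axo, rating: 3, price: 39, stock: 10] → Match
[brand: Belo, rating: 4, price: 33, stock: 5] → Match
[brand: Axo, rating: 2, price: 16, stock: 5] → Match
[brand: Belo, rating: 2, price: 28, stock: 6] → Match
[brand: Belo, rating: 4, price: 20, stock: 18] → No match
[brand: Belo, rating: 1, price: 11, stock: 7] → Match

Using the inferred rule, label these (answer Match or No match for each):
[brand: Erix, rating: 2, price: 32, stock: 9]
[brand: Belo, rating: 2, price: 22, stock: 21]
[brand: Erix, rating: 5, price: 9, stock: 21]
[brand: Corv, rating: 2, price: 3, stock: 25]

Match, No match, No match, No match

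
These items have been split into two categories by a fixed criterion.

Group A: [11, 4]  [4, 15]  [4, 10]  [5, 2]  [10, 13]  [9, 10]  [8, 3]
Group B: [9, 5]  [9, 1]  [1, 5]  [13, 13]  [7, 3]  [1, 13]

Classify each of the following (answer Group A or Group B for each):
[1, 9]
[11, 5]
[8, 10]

Group B, Group B, Group A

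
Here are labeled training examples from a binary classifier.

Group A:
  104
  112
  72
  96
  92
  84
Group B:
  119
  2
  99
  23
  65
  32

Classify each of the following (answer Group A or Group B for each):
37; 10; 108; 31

Group B, Group B, Group A, Group B

Rule: even AND at least 65. This holds for each 'Group A' example and fails for each 'Group B' one.
37: Group B (37 is odd, 37 < 65). 10: Group B (10 is even, 10 < 65). 108: Group A (108 is even, 108 ≥ 65). 31: Group B (31 is odd, 31 < 65).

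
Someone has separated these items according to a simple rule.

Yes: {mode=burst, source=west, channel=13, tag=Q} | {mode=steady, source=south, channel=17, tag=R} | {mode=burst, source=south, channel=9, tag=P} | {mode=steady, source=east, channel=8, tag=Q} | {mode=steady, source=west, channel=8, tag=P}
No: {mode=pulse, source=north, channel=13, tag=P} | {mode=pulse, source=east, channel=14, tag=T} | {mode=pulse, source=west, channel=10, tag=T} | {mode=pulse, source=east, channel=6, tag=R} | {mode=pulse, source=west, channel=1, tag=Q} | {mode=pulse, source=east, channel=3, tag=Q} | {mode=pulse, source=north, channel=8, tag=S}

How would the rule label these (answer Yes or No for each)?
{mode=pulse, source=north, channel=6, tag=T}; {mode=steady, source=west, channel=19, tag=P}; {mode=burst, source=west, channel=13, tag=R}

No, Yes, Yes

One predicate separates the groups cleanly: mode is not pulse.
{mode=pulse, source=north, channel=6, tag=T} → mode is pulse → No.
{mode=steady, source=west, channel=19, tag=P} → mode is steady → Yes.
{mode=burst, source=west, channel=13, tag=R} → mode is burst → Yes.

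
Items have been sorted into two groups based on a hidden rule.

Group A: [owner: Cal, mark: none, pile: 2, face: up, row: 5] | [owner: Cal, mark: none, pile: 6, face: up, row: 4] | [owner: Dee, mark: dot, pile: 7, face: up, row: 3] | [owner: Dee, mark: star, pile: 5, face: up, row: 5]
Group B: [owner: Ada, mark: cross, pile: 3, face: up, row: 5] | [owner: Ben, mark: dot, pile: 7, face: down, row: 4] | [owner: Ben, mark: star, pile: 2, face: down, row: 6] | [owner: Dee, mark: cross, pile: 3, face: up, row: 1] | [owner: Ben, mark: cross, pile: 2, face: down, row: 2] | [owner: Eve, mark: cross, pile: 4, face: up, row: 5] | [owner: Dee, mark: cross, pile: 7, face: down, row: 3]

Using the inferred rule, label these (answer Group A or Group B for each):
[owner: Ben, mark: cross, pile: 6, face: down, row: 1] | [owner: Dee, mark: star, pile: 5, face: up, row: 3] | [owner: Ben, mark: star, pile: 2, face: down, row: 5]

All 'Group A' examples share one property — face is up AND mark is not cross — and every 'Group B' example lacks it.
[owner: Ben, mark: cross, pile: 6, face: down, row: 1]: face is down, mark is cross, doesn't match → Group B. [owner: Dee, mark: star, pile: 5, face: up, row: 3]: face is up, mark is star, checks out → Group A. [owner: Ben, mark: star, pile: 2, face: down, row: 5]: face is down, mark is star, doesn't match → Group B.

Group B, Group A, Group B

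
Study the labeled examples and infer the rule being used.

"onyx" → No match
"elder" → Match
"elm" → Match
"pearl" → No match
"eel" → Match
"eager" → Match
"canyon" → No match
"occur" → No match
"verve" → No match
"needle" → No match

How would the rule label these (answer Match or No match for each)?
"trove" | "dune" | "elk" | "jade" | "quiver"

A rule that fits every label: starts with 'e' — true of each 'Match' example, false of each 'No match' one.
No match: "trove", since starts with 't'. No match: "dune", since starts with 'd'. Match: "elk", since starts with 'e'. No match: "jade", since starts with 'j'. No match: "quiver", since starts with 'q'.

No match, No match, Match, No match, No match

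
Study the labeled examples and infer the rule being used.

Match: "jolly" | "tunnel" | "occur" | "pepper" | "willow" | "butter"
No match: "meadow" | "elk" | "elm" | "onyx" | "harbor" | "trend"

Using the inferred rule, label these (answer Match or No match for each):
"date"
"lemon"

'Match' ⟺ has a double letter.

No match, No match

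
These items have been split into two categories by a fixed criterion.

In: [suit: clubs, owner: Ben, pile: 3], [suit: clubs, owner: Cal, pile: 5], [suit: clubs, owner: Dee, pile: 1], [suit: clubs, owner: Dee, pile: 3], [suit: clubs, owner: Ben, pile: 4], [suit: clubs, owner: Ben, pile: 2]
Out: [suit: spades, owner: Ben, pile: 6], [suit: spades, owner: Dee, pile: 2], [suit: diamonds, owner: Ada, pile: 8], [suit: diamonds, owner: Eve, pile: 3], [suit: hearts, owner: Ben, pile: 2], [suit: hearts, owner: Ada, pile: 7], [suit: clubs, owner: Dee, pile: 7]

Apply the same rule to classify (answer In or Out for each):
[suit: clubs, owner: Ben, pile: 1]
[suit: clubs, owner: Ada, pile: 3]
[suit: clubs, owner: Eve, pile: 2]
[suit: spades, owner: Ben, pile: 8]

In, In, In, Out

The simplest hypothesis consistent with all the labels is: suit is clubs AND pile ≤ 5.
[suit: clubs, owner: Ben, pile: 1]: suit is clubs, pile = 1 — has this property, so In. [suit: clubs, owner: Ada, pile: 3]: suit is clubs, pile = 3 — has this property, so In. [suit: clubs, owner: Eve, pile: 2]: suit is clubs, pile = 2 — has this property, so In. [suit: spades, owner: Ben, pile: 8]: suit is spades, pile = 8 — does not pass, so Out.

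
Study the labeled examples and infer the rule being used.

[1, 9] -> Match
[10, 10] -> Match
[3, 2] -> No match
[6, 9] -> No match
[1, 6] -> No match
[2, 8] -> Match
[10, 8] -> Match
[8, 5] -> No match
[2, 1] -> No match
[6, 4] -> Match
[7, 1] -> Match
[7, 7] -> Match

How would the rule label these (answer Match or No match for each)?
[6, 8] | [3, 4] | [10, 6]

Match, No match, Match

Checking candidate rules against both groups, what survives is: sum is even.
[6, 8]: 6+8 = 14 — matches, so Match. [3, 4]: 3+4 = 7 — does not fit, so No match. [10, 6]: 10+6 = 16 — matches, so Match.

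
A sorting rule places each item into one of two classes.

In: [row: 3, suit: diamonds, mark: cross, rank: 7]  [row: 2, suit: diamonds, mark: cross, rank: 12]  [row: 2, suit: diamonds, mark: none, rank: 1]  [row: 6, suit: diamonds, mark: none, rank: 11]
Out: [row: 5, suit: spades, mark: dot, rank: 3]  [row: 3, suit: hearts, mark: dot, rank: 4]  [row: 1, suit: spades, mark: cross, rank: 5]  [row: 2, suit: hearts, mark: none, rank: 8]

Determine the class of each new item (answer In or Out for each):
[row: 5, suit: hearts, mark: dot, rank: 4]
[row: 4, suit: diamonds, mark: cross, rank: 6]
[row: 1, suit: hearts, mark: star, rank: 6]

The simplest hypothesis consistent with all the labels is: suit is diamonds.

Out, In, Out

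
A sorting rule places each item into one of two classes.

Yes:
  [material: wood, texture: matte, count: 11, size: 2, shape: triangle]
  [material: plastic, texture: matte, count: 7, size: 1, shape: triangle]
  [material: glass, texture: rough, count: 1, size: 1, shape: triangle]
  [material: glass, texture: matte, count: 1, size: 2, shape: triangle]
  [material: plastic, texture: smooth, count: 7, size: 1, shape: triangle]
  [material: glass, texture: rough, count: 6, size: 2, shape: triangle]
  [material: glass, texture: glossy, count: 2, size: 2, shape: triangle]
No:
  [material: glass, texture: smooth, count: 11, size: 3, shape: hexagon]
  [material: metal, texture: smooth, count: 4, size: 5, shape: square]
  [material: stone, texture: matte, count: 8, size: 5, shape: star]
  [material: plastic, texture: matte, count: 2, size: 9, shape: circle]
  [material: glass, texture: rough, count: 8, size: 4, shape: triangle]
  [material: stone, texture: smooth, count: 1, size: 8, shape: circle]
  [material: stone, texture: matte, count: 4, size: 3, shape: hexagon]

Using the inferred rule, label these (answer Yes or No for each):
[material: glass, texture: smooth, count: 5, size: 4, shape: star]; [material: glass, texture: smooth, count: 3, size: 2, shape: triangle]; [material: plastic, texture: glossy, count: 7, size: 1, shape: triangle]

No, Yes, Yes

The distinguishing property — size ≤ 2 — holds for all the 'Yes' cases and none of the 'No' cases.
[material: glass, texture: smooth, count: 5, size: 4, shape: star]: size = 4 — does not pass, so No.
[material: glass, texture: smooth, count: 3, size: 2, shape: triangle]: size = 2 — fits, so Yes.
[material: plastic, texture: glossy, count: 7, size: 1, shape: triangle]: size = 1 — fits, so Yes.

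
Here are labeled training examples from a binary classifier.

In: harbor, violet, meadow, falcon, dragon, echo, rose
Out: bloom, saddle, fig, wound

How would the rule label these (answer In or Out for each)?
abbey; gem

The pattern is that an item is 'In' exactly when: even length AND contains 'o'.
abbey: length 5, no 'o', doesn't match → Out. gem: length 3, no 'o', doesn't match → Out.

Out, Out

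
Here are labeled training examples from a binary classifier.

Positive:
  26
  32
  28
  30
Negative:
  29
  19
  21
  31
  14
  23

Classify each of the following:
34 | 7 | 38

Every 'Positive' example satisfies: even AND at least 19. None of the 'Negative' examples do.

Positive, Negative, Positive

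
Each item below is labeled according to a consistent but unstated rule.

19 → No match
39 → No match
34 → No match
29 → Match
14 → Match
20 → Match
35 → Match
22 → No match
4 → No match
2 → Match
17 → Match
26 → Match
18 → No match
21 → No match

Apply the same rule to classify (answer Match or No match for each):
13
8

No match, Match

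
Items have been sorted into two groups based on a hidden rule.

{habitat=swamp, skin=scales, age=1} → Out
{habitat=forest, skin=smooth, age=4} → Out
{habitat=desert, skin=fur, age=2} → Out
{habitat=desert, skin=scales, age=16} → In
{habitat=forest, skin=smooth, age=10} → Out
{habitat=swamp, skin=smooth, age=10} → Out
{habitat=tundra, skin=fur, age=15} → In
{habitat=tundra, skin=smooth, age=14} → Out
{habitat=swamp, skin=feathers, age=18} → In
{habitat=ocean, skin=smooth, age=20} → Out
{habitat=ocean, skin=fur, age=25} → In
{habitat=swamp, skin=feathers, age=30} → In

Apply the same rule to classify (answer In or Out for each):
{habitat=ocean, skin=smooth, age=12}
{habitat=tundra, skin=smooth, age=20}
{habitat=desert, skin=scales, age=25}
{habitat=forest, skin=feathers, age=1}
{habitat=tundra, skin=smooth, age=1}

Out, Out, In, Out, Out

Rule: age ≥ 15 AND age ≠ 20. This holds for each 'In' example and fails for each 'Out' one.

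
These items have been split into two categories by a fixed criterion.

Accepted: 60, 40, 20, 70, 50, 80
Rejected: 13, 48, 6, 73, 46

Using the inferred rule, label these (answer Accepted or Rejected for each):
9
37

Rejected, Rejected

The pattern is that an item is 'Accepted' exactly when: multiple of 5.
9: Rejected (9 = 5·1 + 4).
37: Rejected (37 = 5·7 + 2).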